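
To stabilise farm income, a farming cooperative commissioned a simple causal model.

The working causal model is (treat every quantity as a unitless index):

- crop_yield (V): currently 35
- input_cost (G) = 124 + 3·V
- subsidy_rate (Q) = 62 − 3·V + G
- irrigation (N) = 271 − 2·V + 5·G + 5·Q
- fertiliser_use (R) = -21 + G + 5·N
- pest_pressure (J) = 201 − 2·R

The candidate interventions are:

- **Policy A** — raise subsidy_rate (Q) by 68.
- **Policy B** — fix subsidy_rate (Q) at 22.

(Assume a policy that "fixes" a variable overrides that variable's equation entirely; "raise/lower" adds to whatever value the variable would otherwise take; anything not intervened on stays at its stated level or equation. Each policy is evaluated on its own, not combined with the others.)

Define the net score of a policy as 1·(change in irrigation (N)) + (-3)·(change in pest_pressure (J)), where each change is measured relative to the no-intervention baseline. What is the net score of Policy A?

10540

Baseline:
  V = 35
  G = 124 + 3·35 = 229
  Q = 62 − 3·35 + 229 = 186
  N = 271 − 2·35 + 5·229 + 5·186 = 2276
  R = -21 + 229 + 5·2276 = 11588
  J = 201 − 2·11588 = -22975
Policy A (Q + 68):
  V = 35
  G = 124 + 3·35 = 229
  Q = 62 − 3·35 + 229 (+68 from intervention) = 254
  N = 271 − 2·35 + 5·229 + 5·254 = 2616
  R = -21 + 229 + 5·2616 = 13288
  J = 201 − 2·13288 = -26375
ΔN = 2616 − 2276 = 340; ΔJ = -26375 − (-22975) = -3400
Score = 1·340 + (-3)·(-3400) = 10540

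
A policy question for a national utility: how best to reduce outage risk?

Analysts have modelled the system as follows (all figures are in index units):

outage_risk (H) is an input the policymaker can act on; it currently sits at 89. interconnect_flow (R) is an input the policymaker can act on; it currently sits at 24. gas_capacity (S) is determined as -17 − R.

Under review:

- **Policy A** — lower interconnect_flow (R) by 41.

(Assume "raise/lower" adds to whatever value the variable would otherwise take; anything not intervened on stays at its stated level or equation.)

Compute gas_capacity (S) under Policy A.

Policy A (R − 41):
  R = 24 − 41 = -17
  S = -17 − (-17) = 0

0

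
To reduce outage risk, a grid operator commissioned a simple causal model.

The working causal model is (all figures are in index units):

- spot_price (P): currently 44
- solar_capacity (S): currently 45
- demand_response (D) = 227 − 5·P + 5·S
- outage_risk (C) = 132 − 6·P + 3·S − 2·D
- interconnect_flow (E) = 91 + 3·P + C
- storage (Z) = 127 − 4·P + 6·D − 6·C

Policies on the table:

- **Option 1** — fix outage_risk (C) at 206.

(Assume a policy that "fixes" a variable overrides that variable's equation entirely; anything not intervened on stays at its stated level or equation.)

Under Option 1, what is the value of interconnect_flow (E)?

429

Option 1 (C := 206):
  P = 44
  S = 45
  D = 227 − 5·44 + 5·45 = 232
  C = 206
  E = 91 + 3·44 + 206 = 429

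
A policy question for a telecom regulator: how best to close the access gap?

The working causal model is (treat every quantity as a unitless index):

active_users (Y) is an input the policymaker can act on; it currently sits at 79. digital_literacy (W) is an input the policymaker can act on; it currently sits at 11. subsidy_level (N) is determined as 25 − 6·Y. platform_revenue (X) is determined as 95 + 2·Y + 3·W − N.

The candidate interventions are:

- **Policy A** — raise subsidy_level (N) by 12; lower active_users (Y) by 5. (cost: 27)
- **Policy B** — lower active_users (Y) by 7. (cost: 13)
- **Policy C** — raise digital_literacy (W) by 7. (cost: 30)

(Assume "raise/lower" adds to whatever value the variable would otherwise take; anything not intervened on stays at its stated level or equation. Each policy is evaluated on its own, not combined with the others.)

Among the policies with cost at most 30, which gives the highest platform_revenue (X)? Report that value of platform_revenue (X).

756

Policy A (N + 12, Y − 5):
  Y = 79 − 5 = 74
  W = 11
  N = 25 − 6·74 (+12 from intervention) = -407
  X = 95 + 2·74 + 3·11 − (-407) = 683
Policy B (Y − 7):
  Y = 79 − 7 = 72
  W = 11
  N = 25 − 6·72 = -407
  X = 95 + 2·72 + 3·11 − (-407) = 679
Policy C (W + 7):
  Y = 79
  W = 11 + 7 = 18
  N = 25 − 6·79 = -449
  X = 95 + 2·79 + 3·18 − (-449) = 756
Comparing — Policy A: X=683, Policy B: X=679, Policy C: X=756. Highest is 756 (Policy C).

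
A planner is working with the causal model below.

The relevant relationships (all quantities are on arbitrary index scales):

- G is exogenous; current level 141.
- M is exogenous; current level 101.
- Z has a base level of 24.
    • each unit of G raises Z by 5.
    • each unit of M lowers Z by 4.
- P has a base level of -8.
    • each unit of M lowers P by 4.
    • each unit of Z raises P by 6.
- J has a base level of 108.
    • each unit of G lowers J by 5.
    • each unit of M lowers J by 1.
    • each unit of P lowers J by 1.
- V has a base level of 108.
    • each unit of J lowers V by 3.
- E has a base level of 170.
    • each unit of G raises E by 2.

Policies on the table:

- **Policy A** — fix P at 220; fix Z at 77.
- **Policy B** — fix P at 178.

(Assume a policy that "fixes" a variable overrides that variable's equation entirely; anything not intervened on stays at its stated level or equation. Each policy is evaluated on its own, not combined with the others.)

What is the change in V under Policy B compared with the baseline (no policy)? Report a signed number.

Baseline:
  G = 141
  M = 101
  Z = 24 + 5·141 − 4·101 = 325
  P = -8 − 4·101 + 6·325 = 1538
  J = 108 − 5·141 − 101 − 1538 = -2236
  V = 108 − 3·(-2236) = 6816
Policy B (P := 178):
  G = 141
  M = 101
  Z = 24 + 5·141 − 4·101 = 325
  P = 178
  J = 108 − 5·141 − 101 − 178 = -876
  V = 108 − 3·(-876) = 2736
Change in V: 2736 − 6816 = -4080

-4080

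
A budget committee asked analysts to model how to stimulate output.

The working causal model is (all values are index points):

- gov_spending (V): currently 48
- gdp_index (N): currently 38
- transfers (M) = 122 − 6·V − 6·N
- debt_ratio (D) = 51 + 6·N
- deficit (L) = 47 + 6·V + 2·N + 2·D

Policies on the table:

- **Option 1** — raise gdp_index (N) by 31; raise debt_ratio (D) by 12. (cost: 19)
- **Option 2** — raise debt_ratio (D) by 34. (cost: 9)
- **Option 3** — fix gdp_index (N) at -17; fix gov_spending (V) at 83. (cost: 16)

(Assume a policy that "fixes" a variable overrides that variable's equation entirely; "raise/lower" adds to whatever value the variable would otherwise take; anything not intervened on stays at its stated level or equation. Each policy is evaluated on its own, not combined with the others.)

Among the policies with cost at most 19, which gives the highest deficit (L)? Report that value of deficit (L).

1427

Option 1 (N + 31, D + 12):
  V = 48
  N = 38 + 31 = 69
  D = 51 + 6·69 (+12 from intervention) = 477
  L = 47 + 6·48 + 2·69 + 2·477 = 1427
Option 2 (D + 34):
  V = 48
  N = 38
  D = 51 + 6·38 (+34 from intervention) = 313
  L = 47 + 6·48 + 2·38 + 2·313 = 1037
Option 3 (N := -17, V := 83):
  V = 83
  N = -17
  D = 51 + 6·(-17) = -51
  L = 47 + 6·83 + 2·(-17) + 2·(-51) = 409
Comparing — Option 1: L=1427, Option 2: L=1037, Option 3: L=409. Highest is 1427 (Option 1).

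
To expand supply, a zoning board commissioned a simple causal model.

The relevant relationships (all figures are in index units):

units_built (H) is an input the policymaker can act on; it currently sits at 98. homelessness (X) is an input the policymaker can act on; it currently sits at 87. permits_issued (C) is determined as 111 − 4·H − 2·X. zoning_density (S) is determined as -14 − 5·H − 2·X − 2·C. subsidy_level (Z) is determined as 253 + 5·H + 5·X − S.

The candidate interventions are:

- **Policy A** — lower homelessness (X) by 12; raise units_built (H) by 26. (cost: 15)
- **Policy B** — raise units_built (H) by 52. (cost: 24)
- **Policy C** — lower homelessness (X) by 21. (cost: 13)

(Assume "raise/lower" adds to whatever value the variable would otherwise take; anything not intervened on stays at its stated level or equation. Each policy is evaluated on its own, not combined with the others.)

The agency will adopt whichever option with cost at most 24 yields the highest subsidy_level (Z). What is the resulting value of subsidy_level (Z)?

Policy A (X − 12, H + 26):
  H = 98 + 26 = 124
  X = 87 − 12 = 75
  C = 111 − 4·124 − 2·75 = -535
  S = -14 − 5·124 − 2·75 − 2·(-535) = 286
  Z = 253 + 5·124 + 5·75 − 286 = 962
Policy B (H + 52):
  H = 98 + 52 = 150
  X = 87
  C = 111 − 4·150 − 2·87 = -663
  S = -14 − 5·150 − 2·87 − 2·(-663) = 388
  Z = 253 + 5·150 + 5·87 − 388 = 1050
Policy C (X − 21):
  H = 98
  X = 87 − 21 = 66
  C = 111 − 4·98 − 2·66 = -413
  S = -14 − 5·98 − 2·66 − 2·(-413) = 190
  Z = 253 + 5·98 + 5·66 − 190 = 883
Comparing — Policy A: Z=962, Policy B: Z=1050, Policy C: Z=883. Highest is 1050 (Policy B).

1050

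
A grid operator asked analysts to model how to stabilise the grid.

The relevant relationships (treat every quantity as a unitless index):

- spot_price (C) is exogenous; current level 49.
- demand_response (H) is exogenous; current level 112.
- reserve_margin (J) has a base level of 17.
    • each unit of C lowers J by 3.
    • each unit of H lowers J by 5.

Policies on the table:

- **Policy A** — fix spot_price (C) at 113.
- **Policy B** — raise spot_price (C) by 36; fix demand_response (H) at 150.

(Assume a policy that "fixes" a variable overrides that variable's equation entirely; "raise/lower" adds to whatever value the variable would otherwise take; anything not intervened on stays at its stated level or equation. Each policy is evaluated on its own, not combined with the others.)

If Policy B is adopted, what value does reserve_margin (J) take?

Policy B (C + 36, H := 150):
  C = 49 + 36 = 85
  H = 150
  J = 17 − 3·85 − 5·150 = -988

-988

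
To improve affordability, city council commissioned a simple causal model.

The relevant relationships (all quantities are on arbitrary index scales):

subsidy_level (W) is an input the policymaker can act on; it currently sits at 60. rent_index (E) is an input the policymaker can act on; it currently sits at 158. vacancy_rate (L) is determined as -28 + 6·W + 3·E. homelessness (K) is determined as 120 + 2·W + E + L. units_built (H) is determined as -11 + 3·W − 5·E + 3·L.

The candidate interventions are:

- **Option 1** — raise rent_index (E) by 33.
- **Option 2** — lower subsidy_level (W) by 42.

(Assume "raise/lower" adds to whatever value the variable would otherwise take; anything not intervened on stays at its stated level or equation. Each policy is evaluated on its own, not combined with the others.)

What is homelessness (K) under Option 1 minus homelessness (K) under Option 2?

Option 1 (E + 33):
  W = 60
  E = 158 + 33 = 191
  L = -28 + 6·60 + 3·191 = 905
  K = 120 + 2·60 + 191 + 905 = 1336
Option 2 (W − 42):
  W = 60 − 42 = 18
  E = 158
  L = -28 + 6·18 + 3·158 = 554
  K = 120 + 2·18 + 158 + 554 = 868
K: 1336 − 868 = 468

468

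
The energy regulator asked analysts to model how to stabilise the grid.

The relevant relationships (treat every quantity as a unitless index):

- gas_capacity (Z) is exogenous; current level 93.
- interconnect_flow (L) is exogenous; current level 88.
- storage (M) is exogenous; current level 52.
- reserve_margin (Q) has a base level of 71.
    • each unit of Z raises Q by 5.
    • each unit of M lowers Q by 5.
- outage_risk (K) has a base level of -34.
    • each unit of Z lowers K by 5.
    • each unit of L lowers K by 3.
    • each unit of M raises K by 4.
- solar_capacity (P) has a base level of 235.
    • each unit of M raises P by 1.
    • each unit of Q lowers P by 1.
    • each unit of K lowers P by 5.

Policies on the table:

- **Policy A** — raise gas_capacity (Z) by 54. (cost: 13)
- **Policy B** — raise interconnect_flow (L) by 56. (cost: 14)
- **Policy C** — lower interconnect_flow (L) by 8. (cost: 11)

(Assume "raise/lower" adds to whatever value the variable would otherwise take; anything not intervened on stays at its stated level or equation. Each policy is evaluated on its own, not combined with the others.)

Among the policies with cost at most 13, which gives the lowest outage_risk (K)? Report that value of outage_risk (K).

Policy A (Z + 54):
  Z = 93 + 54 = 147
  L = 88
  M = 52
  K = -34 − 5·147 − 3·88 + 4·52 = -825
Policy C (L − 8):
  Z = 93
  L = 88 − 8 = 80
  M = 52
  K = -34 − 5·93 − 3·80 + 4·52 = -531
Comparing — Policy A: K=-825, Policy C: K=-531. Lowest is -825 (Policy A).

-825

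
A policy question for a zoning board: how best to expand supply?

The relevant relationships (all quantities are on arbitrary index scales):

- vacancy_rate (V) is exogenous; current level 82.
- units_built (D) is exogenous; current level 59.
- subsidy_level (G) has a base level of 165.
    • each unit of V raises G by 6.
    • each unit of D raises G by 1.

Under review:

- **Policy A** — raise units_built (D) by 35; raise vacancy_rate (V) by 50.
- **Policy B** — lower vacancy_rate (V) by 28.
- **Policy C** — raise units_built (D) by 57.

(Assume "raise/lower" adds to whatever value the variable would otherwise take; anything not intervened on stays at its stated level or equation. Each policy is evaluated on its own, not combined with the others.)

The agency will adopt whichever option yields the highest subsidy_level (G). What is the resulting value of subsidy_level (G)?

Policy A (D + 35, V + 50):
  V = 82 + 50 = 132
  D = 59 + 35 = 94
  G = 165 + 6·132 + 94 = 1051
Policy B (V − 28):
  V = 82 − 28 = 54
  D = 59
  G = 165 + 6·54 + 59 = 548
Policy C (D + 57):
  V = 82
  D = 59 + 57 = 116
  G = 165 + 6·82 + 116 = 773
Comparing — Policy A: G=1051, Policy B: G=548, Policy C: G=773. Highest is 1051 (Policy A).

1051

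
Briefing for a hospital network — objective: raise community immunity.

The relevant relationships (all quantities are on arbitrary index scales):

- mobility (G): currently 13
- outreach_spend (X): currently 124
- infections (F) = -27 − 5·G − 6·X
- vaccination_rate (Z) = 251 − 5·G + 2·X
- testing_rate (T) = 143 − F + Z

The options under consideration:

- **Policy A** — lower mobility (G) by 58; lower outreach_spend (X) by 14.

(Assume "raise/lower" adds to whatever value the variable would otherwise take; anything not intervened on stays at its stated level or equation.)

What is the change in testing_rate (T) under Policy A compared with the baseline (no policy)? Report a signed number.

-112

Baseline:
  G = 13
  X = 124
  F = -27 − 5·13 − 6·124 = -836
  Z = 251 − 5·13 + 2·124 = 434
  T = 143 − (-836) + 434 = 1413
Policy A (G − 58, X − 14):
  G = 13 − 58 = -45
  X = 124 − 14 = 110
  F = -27 − 5·(-45) − 6·110 = -462
  Z = 251 − 5·(-45) + 2·110 = 696
  T = 143 − (-462) + 696 = 1301
Change in T: 1301 − 1413 = -112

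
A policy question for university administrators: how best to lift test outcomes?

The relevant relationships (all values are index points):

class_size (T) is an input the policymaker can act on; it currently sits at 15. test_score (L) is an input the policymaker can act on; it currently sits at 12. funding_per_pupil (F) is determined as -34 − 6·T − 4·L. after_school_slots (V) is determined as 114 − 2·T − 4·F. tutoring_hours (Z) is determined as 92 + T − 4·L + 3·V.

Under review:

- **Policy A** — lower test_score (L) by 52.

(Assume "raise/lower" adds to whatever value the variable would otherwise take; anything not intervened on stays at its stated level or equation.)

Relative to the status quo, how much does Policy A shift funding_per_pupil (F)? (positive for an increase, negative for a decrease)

208

Baseline:
  T = 15
  L = 12
  F = -34 − 6·15 − 4·12 = -172
Policy A (L − 52):
  T = 15
  L = 12 − 52 = -40
  F = -34 − 6·15 − 4·(-40) = 36
Change in F: 36 − (-172) = 208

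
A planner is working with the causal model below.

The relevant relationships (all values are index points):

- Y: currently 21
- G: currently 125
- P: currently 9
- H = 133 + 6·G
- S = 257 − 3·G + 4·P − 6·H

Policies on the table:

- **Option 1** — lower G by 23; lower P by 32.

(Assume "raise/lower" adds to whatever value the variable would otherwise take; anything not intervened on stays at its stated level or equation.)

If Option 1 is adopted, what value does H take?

Option 1 (G − 23, P − 32):
  G = 125 − 23 = 102
  H = 133 + 6·102 = 745

745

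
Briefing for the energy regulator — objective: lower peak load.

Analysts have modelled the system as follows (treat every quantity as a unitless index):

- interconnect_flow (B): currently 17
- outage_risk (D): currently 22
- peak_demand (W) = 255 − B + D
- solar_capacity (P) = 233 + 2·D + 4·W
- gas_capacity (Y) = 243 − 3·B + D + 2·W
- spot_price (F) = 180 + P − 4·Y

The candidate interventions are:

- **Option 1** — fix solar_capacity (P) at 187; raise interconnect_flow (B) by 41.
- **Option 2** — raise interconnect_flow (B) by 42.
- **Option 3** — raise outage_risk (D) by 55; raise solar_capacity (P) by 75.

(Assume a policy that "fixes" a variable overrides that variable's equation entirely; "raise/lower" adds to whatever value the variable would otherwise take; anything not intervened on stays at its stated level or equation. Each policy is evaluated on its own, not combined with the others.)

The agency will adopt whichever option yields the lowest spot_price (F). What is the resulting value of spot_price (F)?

Option 1 (P := 187, B + 41):
  B = 17 + 41 = 58
  D = 22
  W = 255 − 58 + 22 = 219
  P = 187
  Y = 243 − 3·58 + 22 + 2·219 = 529
  F = 180 + 187 − 4·529 = -1749
Option 2 (B + 42):
  B = 17 + 42 = 59
  D = 22
  W = 255 − 59 + 22 = 218
  P = 233 + 2·22 + 4·218 = 1149
  Y = 243 − 3·59 + 22 + 2·218 = 524
  F = 180 + 1149 − 4·524 = -767
Option 3 (D + 55, P + 75):
  B = 17
  D = 22 + 55 = 77
  W = 255 − 17 + 77 = 315
  P = 233 + 2·77 + 4·315 (+75 from intervention) = 1722
  Y = 243 − 3·17 + 77 + 2·315 = 899
  F = 180 + 1722 − 4·899 = -1694
Comparing — Option 1: F=-1749, Option 2: F=-767, Option 3: F=-1694. Lowest is -1749 (Option 1).

-1749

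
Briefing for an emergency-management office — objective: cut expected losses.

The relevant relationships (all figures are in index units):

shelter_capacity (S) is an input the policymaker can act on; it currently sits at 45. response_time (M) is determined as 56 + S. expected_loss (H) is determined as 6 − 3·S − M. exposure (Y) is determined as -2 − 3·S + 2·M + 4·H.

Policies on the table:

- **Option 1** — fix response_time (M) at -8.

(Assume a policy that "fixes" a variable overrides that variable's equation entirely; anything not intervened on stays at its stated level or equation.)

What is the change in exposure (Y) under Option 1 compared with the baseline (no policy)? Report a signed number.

Baseline:
  S = 45
  M = 56 + 45 = 101
  H = 6 − 3·45 − 101 = -230
  Y = -2 − 3·45 + 2·101 + 4·(-230) = -855
Option 1 (M := -8):
  S = 45
  M = -8
  H = 6 − 3·45 − (-8) = -121
  Y = -2 − 3·45 + 2·(-8) + 4·(-121) = -637
Change in Y: -637 − (-855) = 218

218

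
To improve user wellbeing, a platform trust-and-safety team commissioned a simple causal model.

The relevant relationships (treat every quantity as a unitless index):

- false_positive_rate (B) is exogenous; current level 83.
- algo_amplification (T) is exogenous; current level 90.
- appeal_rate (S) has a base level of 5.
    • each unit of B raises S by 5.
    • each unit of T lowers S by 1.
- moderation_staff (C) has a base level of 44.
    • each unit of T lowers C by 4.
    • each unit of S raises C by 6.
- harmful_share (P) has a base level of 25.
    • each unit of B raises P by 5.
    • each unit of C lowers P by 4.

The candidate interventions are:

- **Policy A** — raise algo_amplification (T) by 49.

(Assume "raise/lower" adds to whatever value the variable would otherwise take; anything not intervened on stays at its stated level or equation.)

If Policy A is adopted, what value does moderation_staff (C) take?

1174

Policy A (T + 49):
  B = 83
  T = 90 + 49 = 139
  S = 5 + 5·83 − 139 = 281
  C = 44 − 4·139 + 6·281 = 1174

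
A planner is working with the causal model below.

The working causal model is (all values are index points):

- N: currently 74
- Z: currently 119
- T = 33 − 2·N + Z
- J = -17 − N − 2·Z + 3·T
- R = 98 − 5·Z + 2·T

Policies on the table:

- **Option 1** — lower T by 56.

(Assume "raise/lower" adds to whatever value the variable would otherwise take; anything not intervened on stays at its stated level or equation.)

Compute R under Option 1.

Option 1 (T − 56):
  N = 74
  Z = 119
  T = 33 − 2·74 + 119 (−56 from intervention) = -52
  R = 98 − 5·119 + 2·(-52) = -601

-601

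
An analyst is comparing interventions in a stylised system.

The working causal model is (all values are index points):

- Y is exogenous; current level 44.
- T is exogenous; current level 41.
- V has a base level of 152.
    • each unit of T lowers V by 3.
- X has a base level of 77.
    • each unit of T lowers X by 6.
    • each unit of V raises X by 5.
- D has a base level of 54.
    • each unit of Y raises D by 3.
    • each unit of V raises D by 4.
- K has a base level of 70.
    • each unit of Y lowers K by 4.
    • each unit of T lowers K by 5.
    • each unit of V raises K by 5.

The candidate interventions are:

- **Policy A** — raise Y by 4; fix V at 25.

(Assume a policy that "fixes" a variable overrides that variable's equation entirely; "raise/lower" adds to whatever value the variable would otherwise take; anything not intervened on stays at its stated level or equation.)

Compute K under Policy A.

Policy A (Y + 4, V := 25):
  Y = 44 + 4 = 48
  T = 41
  V = 25
  K = 70 − 4·48 − 5·41 + 5·25 = -202

-202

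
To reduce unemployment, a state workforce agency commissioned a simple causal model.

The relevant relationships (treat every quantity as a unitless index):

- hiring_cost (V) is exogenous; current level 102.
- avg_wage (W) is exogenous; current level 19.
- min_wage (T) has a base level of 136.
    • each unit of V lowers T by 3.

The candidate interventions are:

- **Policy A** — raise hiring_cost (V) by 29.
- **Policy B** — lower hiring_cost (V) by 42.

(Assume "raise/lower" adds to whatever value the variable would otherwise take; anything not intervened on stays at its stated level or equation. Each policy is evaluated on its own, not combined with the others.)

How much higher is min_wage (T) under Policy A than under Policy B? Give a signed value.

-213

Policy A (V + 29):
  V = 102 + 29 = 131
  T = 136 − 3·131 = -257
Policy B (V − 42):
  V = 102 − 42 = 60
  T = 136 − 3·60 = -44
T: -257 − (-44) = -213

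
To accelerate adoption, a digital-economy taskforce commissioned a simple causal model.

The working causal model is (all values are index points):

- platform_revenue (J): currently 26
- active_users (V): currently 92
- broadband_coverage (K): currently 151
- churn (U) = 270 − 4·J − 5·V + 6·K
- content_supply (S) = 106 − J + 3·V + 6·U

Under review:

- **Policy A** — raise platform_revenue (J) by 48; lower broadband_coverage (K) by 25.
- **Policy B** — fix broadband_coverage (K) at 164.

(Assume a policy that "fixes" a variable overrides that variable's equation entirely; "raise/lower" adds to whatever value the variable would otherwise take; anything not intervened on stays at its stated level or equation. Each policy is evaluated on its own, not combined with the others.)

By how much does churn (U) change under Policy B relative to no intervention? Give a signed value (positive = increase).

78

Baseline:
  J = 26
  V = 92
  K = 151
  U = 270 − 4·26 − 5·92 + 6·151 = 612
Policy B (K := 164):
  J = 26
  V = 92
  K = 164
  U = 270 − 4·26 − 5·92 + 6·164 = 690
Change in U: 690 − 612 = 78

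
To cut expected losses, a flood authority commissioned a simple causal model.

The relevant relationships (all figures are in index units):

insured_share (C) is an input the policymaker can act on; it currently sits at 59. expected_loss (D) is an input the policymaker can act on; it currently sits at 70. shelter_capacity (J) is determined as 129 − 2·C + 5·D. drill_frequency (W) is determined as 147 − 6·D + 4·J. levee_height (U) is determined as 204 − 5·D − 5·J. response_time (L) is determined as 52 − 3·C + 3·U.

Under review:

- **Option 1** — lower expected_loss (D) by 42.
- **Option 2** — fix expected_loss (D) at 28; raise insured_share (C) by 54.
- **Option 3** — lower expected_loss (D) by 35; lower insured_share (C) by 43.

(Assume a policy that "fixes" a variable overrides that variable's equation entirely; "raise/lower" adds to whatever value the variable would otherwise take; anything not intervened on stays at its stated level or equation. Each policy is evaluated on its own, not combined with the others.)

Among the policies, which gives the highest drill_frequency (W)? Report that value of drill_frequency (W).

Option 1 (D − 42):
  C = 59
  D = 70 − 42 = 28
  J = 129 − 2·59 + 5·28 = 151
  W = 147 − 6·28 + 4·151 = 583
Option 2 (D := 28, C + 54):
  C = 59 + 54 = 113
  D = 28
  J = 129 − 2·113 + 5·28 = 43
  W = 147 − 6·28 + 4·43 = 151
Option 3 (D − 35, C − 43):
  C = 59 − 43 = 16
  D = 70 − 35 = 35
  J = 129 − 2·16 + 5·35 = 272
  W = 147 − 6·35 + 4·272 = 1025
Comparing — Option 1: W=583, Option 2: W=151, Option 3: W=1025. Highest is 1025 (Option 3).

1025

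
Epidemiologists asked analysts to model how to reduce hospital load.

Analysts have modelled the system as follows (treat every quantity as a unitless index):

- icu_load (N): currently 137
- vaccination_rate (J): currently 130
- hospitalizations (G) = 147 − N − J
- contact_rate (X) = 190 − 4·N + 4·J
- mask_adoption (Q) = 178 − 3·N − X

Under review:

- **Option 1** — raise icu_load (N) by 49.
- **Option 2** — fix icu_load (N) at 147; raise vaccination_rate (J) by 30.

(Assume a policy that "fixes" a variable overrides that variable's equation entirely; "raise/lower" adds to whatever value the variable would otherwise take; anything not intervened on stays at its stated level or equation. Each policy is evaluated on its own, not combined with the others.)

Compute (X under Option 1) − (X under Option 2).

-276

Option 1 (N + 49):
  N = 137 + 49 = 186
  J = 130
  X = 190 − 4·186 + 4·130 = -34
Option 2 (N := 147, J + 30):
  N = 147
  J = 130 + 30 = 160
  X = 190 − 4·147 + 4·160 = 242
X: -34 − 242 = -276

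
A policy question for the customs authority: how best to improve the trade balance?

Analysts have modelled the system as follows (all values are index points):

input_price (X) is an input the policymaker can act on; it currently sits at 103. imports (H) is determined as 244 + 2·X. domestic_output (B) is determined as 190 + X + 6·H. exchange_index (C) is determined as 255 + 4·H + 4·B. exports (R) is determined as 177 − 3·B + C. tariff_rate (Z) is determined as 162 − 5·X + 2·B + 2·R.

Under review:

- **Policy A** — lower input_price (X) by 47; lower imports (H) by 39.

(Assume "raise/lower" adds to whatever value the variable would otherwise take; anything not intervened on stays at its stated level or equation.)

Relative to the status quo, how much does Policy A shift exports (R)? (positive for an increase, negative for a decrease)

-1377

Baseline:
  X = 103
  H = 244 + 2·103 = 450
  B = 190 + 103 + 6·450 = 2993
  C = 255 + 4·450 + 4·2993 = 14027
  R = 177 − 3·2993 + 14027 = 5225
Policy A (X − 47, H − 39):
  X = 103 − 47 = 56
  H = 244 + 2·56 (−39 from intervention) = 317
  B = 190 + 56 + 6·317 = 2148
  C = 255 + 4·317 + 4·2148 = 10115
  R = 177 − 3·2148 + 10115 = 3848
Change in R: 3848 − 5225 = -1377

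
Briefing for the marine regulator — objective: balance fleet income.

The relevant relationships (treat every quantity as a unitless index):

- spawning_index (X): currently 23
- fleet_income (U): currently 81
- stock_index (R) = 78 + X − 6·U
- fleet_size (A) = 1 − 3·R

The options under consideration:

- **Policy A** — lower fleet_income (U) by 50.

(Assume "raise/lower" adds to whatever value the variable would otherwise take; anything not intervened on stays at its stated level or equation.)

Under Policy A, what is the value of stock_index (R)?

-85

Policy A (U − 50):
  X = 23
  U = 81 − 50 = 31
  R = 78 + 23 − 6·31 = -85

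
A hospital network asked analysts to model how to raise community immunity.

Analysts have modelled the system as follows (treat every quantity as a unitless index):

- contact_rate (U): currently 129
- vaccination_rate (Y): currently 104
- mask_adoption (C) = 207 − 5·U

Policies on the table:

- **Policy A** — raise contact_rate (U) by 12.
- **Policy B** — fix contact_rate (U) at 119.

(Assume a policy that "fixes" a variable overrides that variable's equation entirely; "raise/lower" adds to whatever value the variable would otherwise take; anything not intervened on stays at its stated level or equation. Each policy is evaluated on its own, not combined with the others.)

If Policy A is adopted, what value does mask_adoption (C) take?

-498

Policy A (U + 12):
  U = 129 + 12 = 141
  C = 207 − 5·141 = -498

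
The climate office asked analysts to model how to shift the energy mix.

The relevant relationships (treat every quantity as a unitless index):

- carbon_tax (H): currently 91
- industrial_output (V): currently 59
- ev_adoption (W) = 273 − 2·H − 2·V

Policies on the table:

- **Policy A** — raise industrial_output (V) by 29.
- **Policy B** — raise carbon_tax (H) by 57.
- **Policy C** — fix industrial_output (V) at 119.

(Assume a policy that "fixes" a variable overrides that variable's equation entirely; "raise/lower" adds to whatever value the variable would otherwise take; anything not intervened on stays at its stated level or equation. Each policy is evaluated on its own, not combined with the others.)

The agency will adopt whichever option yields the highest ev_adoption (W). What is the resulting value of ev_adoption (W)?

Policy A (V + 29):
  H = 91
  V = 59 + 29 = 88
  W = 273 − 2·91 − 2·88 = -85
Policy B (H + 57):
  H = 91 + 57 = 148
  V = 59
  W = 273 − 2·148 − 2·59 = -141
Policy C (V := 119):
  H = 91
  V = 119
  W = 273 − 2·91 − 2·119 = -147
Comparing — Policy A: W=-85, Policy B: W=-141, Policy C: W=-147. Highest is -85 (Policy A).

-85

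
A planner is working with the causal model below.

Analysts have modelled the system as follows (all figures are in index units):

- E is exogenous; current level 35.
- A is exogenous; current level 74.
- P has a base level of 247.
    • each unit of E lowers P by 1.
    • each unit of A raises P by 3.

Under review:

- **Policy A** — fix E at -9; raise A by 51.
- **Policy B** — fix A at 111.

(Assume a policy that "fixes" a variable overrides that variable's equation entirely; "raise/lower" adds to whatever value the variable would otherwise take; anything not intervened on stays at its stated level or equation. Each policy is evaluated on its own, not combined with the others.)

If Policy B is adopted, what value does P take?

Policy B (A := 111):
  E = 35
  A = 111
  P = 247 − 35 + 3·111 = 545

545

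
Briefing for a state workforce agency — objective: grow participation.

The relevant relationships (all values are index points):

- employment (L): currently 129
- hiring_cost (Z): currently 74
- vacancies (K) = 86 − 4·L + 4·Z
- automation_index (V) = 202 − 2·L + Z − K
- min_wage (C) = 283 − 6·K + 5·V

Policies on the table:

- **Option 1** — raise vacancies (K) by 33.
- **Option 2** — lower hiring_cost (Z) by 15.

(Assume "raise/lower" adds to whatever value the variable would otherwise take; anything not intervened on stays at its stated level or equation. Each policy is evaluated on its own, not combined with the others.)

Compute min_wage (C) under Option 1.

Option 1 (K + 33):
  L = 129
  Z = 74
  K = 86 − 4·129 + 4·74 (+33 from intervention) = -101
  V = 202 − 2·129 + 74 − (-101) = 119
  C = 283 − 6·(-101) + 5·119 = 1484

1484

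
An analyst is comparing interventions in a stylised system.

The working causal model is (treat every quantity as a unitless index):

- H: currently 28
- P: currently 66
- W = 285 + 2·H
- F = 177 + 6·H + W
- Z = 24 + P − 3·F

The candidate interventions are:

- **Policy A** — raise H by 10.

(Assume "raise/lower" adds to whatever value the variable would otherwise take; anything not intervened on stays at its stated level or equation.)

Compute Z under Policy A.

Policy A (H + 10):
  H = 28 + 10 = 38
  P = 66
  W = 285 + 2·38 = 361
  F = 177 + 6·38 + 361 = 766
  Z = 24 + 66 − 3·766 = -2208

-2208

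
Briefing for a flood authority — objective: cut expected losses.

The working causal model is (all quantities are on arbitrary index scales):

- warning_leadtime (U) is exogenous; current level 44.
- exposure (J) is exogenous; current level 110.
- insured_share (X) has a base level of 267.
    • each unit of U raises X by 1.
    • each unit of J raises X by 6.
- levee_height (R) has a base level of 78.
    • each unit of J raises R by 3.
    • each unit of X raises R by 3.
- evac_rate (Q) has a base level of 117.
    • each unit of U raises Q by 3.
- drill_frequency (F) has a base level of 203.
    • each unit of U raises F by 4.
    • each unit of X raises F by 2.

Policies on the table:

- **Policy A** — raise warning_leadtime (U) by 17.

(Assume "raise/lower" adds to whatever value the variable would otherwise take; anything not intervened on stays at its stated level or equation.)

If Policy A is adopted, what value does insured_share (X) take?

988

Policy A (U + 17):
  U = 44 + 17 = 61
  J = 110
  X = 267 + 61 + 6·110 = 988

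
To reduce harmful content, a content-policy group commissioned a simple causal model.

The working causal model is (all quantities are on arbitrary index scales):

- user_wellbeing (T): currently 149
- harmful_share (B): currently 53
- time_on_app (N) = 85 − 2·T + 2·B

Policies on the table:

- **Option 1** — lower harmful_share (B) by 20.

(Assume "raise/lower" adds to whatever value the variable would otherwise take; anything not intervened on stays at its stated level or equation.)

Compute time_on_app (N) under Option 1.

-147

Option 1 (B − 20):
  T = 149
  B = 53 − 20 = 33
  N = 85 − 2·149 + 2·33 = -147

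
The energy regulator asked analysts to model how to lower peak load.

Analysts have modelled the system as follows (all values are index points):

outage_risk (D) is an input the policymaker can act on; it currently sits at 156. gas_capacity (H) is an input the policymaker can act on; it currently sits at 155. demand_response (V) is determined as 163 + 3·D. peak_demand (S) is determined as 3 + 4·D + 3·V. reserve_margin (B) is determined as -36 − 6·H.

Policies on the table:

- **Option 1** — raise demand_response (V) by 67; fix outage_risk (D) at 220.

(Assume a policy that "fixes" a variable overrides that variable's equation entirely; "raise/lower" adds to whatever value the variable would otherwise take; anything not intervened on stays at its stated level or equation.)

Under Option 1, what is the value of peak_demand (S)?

Option 1 (V + 67, D := 220):
  D = 220
  V = 163 + 3·220 (+67 from intervention) = 890
  S = 3 + 4·220 + 3·890 = 3553

3553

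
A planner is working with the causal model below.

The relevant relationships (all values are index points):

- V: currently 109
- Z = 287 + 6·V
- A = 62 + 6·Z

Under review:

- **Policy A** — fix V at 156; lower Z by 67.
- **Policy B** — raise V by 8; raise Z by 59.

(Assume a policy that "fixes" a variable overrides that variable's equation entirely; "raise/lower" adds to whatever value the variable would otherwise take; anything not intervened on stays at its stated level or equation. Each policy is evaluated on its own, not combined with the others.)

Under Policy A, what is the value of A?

6998

Policy A (V := 156, Z − 67):
  V = 156
  Z = 287 + 6·156 (−67 from intervention) = 1156
  A = 62 + 6·1156 = 6998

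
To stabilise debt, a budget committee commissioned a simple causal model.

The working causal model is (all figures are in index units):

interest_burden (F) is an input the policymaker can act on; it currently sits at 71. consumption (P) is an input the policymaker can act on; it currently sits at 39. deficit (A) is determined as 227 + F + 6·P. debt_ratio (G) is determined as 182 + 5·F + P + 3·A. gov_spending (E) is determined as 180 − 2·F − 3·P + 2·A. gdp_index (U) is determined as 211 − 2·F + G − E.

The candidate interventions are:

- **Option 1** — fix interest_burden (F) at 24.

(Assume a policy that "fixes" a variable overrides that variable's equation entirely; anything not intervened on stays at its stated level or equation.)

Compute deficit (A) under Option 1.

485

Option 1 (F := 24):
  F = 24
  P = 39
  A = 227 + 24 + 6·39 = 485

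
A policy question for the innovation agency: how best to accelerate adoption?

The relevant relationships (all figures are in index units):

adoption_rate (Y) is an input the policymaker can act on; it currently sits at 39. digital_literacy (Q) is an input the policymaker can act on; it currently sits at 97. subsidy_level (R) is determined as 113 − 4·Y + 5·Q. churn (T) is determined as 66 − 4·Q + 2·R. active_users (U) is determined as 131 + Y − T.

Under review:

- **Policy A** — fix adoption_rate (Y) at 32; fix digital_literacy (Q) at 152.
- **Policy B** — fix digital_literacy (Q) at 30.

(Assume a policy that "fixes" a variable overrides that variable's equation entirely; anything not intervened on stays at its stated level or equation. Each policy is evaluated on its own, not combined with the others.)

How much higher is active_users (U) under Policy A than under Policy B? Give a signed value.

-795

Policy A (Y := 32, Q := 152):
  Y = 32
  Q = 152
  R = 113 − 4·32 + 5·152 = 745
  T = 66 − 4·152 + 2·745 = 948
  U = 131 + 32 − 948 = -785
Policy B (Q := 30):
  Y = 39
  Q = 30
  R = 113 − 4·39 + 5·30 = 107
  T = 66 − 4·30 + 2·107 = 160
  U = 131 + 39 − 160 = 10
U: -785 − 10 = -795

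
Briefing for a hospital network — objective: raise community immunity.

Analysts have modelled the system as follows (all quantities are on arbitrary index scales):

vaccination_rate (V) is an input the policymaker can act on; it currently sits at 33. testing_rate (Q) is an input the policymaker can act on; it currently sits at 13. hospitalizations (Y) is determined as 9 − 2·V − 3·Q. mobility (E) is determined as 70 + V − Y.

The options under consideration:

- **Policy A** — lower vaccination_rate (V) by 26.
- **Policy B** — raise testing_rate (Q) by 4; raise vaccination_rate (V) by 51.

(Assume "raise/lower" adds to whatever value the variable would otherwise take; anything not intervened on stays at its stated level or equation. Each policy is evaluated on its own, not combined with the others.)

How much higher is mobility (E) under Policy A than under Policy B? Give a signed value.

Policy A (V − 26):
  V = 33 − 26 = 7
  Q = 13
  Y = 9 − 2·7 − 3·13 = -44
  E = 70 + 7 − (-44) = 121
Policy B (Q + 4, V + 51):
  V = 33 + 51 = 84
  Q = 13 + 4 = 17
  Y = 9 − 2·84 − 3·17 = -210
  E = 70 + 84 − (-210) = 364
E: 121 − 364 = -243

-243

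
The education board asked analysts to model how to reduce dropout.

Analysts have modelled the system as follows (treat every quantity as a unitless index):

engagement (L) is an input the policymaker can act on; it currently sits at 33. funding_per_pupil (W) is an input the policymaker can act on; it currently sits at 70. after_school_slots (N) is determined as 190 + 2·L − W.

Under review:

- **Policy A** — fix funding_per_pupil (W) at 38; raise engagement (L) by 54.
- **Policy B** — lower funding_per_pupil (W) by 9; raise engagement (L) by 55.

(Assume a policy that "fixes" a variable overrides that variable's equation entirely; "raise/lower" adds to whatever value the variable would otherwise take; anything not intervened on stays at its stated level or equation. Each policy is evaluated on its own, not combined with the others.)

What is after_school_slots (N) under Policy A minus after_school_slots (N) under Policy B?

21

Policy A (W := 38, L + 54):
  L = 33 + 54 = 87
  W = 38
  N = 190 + 2·87 − 38 = 326
Policy B (W − 9, L + 55):
  L = 33 + 55 = 88
  W = 70 − 9 = 61
  N = 190 + 2·88 − 61 = 305
N: 326 − 305 = 21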